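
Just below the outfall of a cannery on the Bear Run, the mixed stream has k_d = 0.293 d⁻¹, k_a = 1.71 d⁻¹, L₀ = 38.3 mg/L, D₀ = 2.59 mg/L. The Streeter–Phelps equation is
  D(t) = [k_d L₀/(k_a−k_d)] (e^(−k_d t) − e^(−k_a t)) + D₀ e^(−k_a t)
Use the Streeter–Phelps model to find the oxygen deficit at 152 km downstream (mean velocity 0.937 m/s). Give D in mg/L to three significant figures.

Travel time t = x/v = 152 km / (0.937 m/s) = 152000 m / 0.937 m/s = 162200 s = 1.878 d.
k_d L₀/(k_a−k_d) = 0.293×38.3/(1.71−0.293) = 11.22/1.417 = 7.919 mg/L.
e^(−k_d t) = e^(−0.293×1.878) = 0.5769; e^(−k_a t) = e^(−1.71×1.878) = 0.04033.
D = 7.919 × (0.5769 − 0.04033) + 2.59 × 0.04033 = 4.249 + 0.1045 = 4.354 mg/L.

D ≈ 4.35 mg/L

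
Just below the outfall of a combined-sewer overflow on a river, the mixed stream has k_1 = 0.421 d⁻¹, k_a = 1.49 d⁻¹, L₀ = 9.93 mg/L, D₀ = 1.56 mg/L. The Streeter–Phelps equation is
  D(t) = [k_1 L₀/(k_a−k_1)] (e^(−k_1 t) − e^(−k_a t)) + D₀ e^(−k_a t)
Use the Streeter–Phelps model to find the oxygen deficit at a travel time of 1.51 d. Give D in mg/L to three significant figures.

D ≈ 1.82 mg/L

k_1 L₀/(k_a−k_1) = 0.421×9.93/(1.49−0.421) = 4.181/1.069 = 3.911 mg/L.
e^(−k_1 t) = e^(−0.421×1.510) = 0.5296; e^(−k_a t) = e^(−1.49×1.510) = 0.1054.
D = 3.911 × (0.5296 − 0.1054) + 1.56 × 0.1054 = 1.659 + 0.1644 = 1.823 mg/L.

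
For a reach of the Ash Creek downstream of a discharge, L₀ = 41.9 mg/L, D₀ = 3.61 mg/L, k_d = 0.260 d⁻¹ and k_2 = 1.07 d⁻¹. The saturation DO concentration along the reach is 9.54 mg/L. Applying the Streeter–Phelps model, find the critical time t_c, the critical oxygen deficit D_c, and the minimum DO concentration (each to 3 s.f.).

At the critical point dD/dt = 0, so k_d L₀ e^(−k_d t) = k_2 D. Substituting D(t) from the Streeter–Phelps equation and solving for t gives
t_c = ln[(k_2/k_d)(1 − D₀(k_2−k_d)/(k_d L₀))] / (k_2−k_d).
Here k_2−k_d = 0.8100 d⁻¹ and 1 − D₀(k_2−k_d)/(k_d L₀) = 1 − 3.61×0.8100/(0.260×41.9) = 0.7316, so
t_c = ln(4.115 × 0.7316) / 0.8100 = 1.102 / 0.8100 = 1.361 d.
L(t_c) = L₀ e^(−k_d t_c) = 41.9 × 0.7020 = 29.41 mg/L, and at the critical point k_2 D_c = k_d L, so D_c = (0.260/1.07) × 29.41 = 7.148 mg/L.
Minimum DO = C_s − D_c = 9.54 − 7.148 = 2.392 mg/L.

t_c ≈ 1.36 d; D_c ≈ 7.15 mg/L; min DO ≈ 2.39 mg/L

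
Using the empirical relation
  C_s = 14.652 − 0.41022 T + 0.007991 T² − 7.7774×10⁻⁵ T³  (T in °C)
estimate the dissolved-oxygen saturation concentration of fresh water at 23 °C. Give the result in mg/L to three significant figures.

C_s = 14.652 − 0.41022×23 + 0.007991×23² − 7.7774×10⁻⁵×23³ = 8.498 mg/L.

C_s ≈ 8.50 mg/L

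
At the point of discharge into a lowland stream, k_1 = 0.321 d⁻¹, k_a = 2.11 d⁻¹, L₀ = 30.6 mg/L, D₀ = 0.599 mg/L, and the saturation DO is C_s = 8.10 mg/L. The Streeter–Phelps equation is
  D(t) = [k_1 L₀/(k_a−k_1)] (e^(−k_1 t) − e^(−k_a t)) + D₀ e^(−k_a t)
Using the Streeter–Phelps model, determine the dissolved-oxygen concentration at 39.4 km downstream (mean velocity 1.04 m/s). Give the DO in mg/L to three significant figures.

Travel time t = x/v = 39.4 km / (1.04 m/s) = 39400 m / 1.04 m/s = 37880 s = 0.4385 d.
k_1 L₀/(k_a−k_1) = 0.321×30.6/(2.11−0.321) = 9.823/1.789 = 5.491 mg/L.
e^(−k_1 t) = e^(−0.321×0.4385) = 0.8687; e^(−k_a t) = e^(−2.11×0.4385) = 0.3965.
D = 5.491 × (0.8687 − 0.3965) + 0.599 × 0.3965 = 2.593 + 0.2375 = 2.830 mg/L.
DO = C_s − D = 8.10 − 2.830 = 5.270 mg/L.

DO ≈ 5.27 mg/L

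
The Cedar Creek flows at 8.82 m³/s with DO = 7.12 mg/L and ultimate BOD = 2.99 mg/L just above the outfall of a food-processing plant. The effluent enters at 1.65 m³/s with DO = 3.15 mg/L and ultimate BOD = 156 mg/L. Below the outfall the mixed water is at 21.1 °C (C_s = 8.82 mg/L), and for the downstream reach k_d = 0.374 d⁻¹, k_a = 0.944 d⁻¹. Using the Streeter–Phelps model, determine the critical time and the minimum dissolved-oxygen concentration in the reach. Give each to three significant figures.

Mixed DO = (8.82×7.12 + 1.65×3.15)/(8.82+1.65) = 68.00/10.47 = 6.494 mg/L.
Mixed L₀ = (8.82×2.99 + 1.65×156)/(10.47) = 283.8/10.47 = 27.10 mg/L.
Initial deficit D₀ = C_s − DO₀ = 8.82 − 6.494 = 2.326 mg/L.
t_c = (1/0.5700) ln[(0.944/0.374)(1 − 2.326×0.5700/(0.374×27.10))] = 1.754 × ln(2.194) = 1.378 d.
D_c = (0.374/0.944) × 27.10 × e^(−0.374×1.378) = 0.3962 × 27.10 × 0.5972 = 6.412 mg/L.
Minimum DO = 8.82 − 6.412 = 2.408 mg/L.

t_c ≈ 1.38 d; minimum DO ≈ 2.41 mg/L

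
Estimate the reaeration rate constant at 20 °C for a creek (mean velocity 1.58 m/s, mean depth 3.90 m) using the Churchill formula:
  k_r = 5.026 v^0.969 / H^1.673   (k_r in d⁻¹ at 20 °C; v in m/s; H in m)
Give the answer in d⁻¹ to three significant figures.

k_r ≈ 0.803 d⁻¹

k_r = 5.026 × 1.58^0.969 / 3.90^1.673 = 5.026 × 1.558 / 9.747 = 0.8033 d⁻¹.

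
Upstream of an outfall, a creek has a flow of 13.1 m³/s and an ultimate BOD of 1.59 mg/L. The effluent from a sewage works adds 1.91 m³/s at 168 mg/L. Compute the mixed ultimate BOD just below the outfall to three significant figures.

22.8 mg/L

Flow-weighted mixing: C = (Q_r C_r + Q_w C_w)/(Q_r + Q_w)
= (13.1×1.59 + 1.91×168)/(13.1 + 1.91) = 341.7/15.01 = 22.77 mg/L.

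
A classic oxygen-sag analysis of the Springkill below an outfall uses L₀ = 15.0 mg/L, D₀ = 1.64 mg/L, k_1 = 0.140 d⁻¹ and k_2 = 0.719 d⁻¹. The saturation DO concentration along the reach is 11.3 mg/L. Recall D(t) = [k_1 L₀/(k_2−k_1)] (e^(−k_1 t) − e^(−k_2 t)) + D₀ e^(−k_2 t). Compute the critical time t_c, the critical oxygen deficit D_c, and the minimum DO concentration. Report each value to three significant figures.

At the critical point dD/dt = 0, so k_1 L₀ e^(−k_1 t) = k_2 D. Substituting D(t) from the Streeter–Phelps equation and solving for t gives
t_c = ln[(k_2/k_1)(1 − D₀(k_2−k_1)/(k_1 L₀))] / (k_2−k_1).
Here k_2−k_1 = 0.5790 d⁻¹ and 1 − D₀(k_2−k_1)/(k_1 L₀) = 1 − 1.64×0.5790/(0.140×15.0) = 0.5478, so
t_c = ln(5.136 × 0.5478) / 0.5790 = 1.034 / 0.5790 = 1.787 d.
D_c = (k_1/k_2) L₀ e^(−k_1 t_c) = (0.140/0.719) × 15.0 × e^(−0.140×1.787) = 0.1947 × 15.0 × 0.7787 = 2.274 mg/L.
Minimum DO = C_s − D_c = 11.3 − 2.274 = 9.026 mg/L.

t_c ≈ 1.79 d; D_c ≈ 2.27 mg/L; min DO ≈ 9.03 mg/L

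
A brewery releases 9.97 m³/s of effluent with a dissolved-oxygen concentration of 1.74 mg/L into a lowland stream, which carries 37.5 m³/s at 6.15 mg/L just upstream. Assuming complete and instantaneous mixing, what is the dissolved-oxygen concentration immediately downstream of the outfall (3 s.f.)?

5.22 mg/L

Flow-weighted mixing: C = (Q_r C_r + Q_w C_w)/(Q_r + Q_w)
= (37.5×6.15 + 9.97×1.74)/(37.5 + 9.97) = 248.0/47.47 = 5.224 mg/L.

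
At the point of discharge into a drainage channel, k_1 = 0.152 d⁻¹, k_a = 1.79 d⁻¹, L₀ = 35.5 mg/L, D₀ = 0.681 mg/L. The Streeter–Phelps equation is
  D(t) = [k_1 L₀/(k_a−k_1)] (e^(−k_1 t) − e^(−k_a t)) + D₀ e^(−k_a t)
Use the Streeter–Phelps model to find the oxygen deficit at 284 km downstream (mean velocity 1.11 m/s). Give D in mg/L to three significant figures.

D ≈ 2.09 mg/L

Travel time t = x/v = 284 km / (1.11 m/s) = 284000 m / 1.11 m/s = 255900 s = 2.961 d.
k_1 L₀/(k_a−k_1) = 0.152×35.5/(1.79−0.152) = 5.396/1.638 = 3.294 mg/L.
e^(−k_1 t) = e^(−0.152×2.961) = 0.6376; e^(−k_a t) = e^(−1.79×2.961) = 0.004988.
D = 3.294 × (0.6376 − 0.004988) + 0.681 × 0.004988 = 2.084 + 0.003397 = 2.087 mg/L.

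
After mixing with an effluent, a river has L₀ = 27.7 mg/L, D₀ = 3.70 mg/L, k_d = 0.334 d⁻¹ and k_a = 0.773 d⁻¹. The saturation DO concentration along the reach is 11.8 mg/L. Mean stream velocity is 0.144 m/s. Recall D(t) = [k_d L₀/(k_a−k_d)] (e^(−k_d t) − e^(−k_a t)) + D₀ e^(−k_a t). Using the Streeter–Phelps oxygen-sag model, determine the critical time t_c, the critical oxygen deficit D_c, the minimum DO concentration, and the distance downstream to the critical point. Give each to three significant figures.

t_c ≈ 1.47 d; D_c ≈ 7.32 mg/L; min DO ≈ 4.48 mg/L; x_c ≈ 18.3 km

t_c = [1/(k_a−k_d)] ln[(k_a/k_d)(1 − D₀(k_a−k_d)/(k_d L₀))]
= [1/(0.773−0.334)] ln[(0.773/0.334)(1 − 3.70×0.4390/(0.334×27.7))]
= (1/0.4390) ln[2.314 × 0.8244] = 2.278 × ln(1.908) = 2.278 × 0.6461 = 1.472 d.
D_c = (k_d/k_a) L₀ e^(−k_d t_c) = (0.334/0.773) × 27.7 × e^(−0.334×1.472) = 0.4321 × 27.7 × 0.6117 = 7.321 mg/L.
Minimum DO = C_s − D_c = 11.8 − 7.321 = 4.479 mg/L.
x_c = v t_c = 0.144 m/s × 1.472 d × 86400 s/d = 18310 m ≈ 18.3 km.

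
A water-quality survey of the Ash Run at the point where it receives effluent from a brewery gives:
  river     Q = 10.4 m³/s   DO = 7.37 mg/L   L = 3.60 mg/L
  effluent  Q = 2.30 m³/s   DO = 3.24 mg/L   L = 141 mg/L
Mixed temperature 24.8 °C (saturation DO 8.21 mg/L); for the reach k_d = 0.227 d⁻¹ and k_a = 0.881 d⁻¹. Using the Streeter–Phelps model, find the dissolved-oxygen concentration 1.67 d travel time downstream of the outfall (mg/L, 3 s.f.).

DO ≈ 3.35 mg/L

Mixed DO = (10.4×7.37 + 2.30×3.24)/(10.4+2.30) = 84.10/12.70 = 6.622 mg/L.
Mixed L₀ = (10.4×3.60 + 2.30×141)/(12.70) = 361.7/12.70 = 28.48 mg/L.
Initial deficit D₀ = C_s − DO₀ = 8.21 − 6.622 = 1.588 mg/L.
D(1.67) = [0.227×28.48/(0.881−0.227)](e^(−0.227×1.67) − e^(−0.881×1.67)) + 1.588 e^(−0.881×1.67)
= 9.886 × (0.6845 − 0.2296) + 1.588 × 0.2296 = 4.862 mg/L.
DO = 8.21 − 4.862 = 3.348 mg/L.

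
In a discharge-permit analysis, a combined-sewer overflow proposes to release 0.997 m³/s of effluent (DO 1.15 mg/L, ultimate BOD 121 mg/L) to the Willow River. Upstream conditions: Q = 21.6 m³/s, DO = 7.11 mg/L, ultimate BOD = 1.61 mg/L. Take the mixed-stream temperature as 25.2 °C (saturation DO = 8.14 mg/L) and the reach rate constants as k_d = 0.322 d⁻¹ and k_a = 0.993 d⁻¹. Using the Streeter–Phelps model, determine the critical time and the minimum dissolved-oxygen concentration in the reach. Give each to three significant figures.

Mixed DO = (21.6×7.11 + 0.997×1.15)/(21.6+0.997) = 154.7/22.60 = 6.847 mg/L.
Mixed L₀ = (21.6×1.61 + 0.997×121)/(22.60) = 155.4/22.60 = 6.878 mg/L.
Initial deficit D₀ = C_s − DO₀ = 8.14 − 6.847 = 1.293 mg/L.
t_c = (1/0.6710) ln[(0.993/0.322)(1 − 1.293×0.6710/(0.322×6.878))] = 1.490 × ln(1.876) = 0.9374 d.
D_c = (0.322/0.993) × 6.878 × e^(−0.322×0.9374) = 0.3243 × 6.878 × 0.7395 = 1.649 mg/L.
Minimum DO = 8.14 − 1.649 = 6.491 mg/L.

t_c ≈ 0.937 d; minimum DO ≈ 6.49 mg/L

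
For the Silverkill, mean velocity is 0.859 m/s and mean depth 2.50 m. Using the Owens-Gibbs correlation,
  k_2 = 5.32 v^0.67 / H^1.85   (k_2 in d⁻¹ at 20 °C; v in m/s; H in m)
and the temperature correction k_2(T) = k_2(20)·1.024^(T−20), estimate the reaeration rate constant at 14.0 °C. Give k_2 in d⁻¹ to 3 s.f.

k_2(20) = 5.32 × 0.859^0.67 / 2.50^1.85 = 5.32 × 0.9032 / 5.447 = 0.8821 d⁻¹.
k_2(14.0) = 0.8821 × 1.024^(14.0−20) = 0.8821 × 0.8674 = 0.7651 d⁻¹.

k_2 ≈ 0.765 d⁻¹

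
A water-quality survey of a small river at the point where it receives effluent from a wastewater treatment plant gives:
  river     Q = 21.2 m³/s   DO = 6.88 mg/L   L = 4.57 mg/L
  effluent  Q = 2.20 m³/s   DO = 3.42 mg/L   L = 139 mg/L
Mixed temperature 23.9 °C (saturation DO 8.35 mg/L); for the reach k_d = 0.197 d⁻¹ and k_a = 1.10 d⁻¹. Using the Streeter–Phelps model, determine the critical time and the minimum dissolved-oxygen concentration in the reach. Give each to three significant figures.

t_c ≈ 1.18 d; minimum DO ≈ 5.91 mg/L

Mixed DO = (21.2×6.88 + 2.20×3.42)/(21.2+2.20) = 153.4/23.40 = 6.555 mg/L.
Mixed L₀ = (21.2×4.57 + 2.20×139)/(23.40) = 402.7/23.40 = 17.21 mg/L.
Initial deficit D₀ = C_s − DO₀ = 8.35 − 6.555 = 1.795 mg/L.
t_c = (1/0.9030) ln[(1.10/0.197)(1 − 1.795×0.9030/(0.197×17.21))] = 1.107 × ln(2.914) = 1.184 d.
D_c = (0.197/1.10) × 17.21 × e^(−0.197×1.184) = 0.1791 × 17.21 × 0.7919 = 2.441 mg/L.
Minimum DO = 8.35 − 2.441 = 5.909 mg/L.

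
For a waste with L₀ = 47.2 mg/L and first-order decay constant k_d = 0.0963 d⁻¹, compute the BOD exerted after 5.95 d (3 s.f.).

y_t = L₀(1 − e^(−k_d t)) = 47.2 × (1 − e^(−0.0963×5.95))
= 47.2 × (1 − 0.5638) = 47.2 × 0.4362 = 20.59 mg/L.

y ≈ 20.6 mg/L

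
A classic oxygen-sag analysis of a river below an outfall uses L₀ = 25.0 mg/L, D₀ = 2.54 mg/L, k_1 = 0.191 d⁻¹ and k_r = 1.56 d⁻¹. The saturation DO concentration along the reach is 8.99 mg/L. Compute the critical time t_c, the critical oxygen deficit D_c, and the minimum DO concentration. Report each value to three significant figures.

t_c ≈ 0.582 d; D_c ≈ 2.74 mg/L; min DO ≈ 6.25 mg/L

With k_r/k_1 = 8.168 and 1 − D₀(k_r−k_1)/(k_1 L₀) = 0.2718,
t_c = ln(8.168 × 0.2718) / (1.56 − 0.191) = ln(2.220) / 1.369 = 0.7974/1.369 = 0.5825 d.
L(t_c) = L₀ e^(−k_1 t_c) = 25.0 × 0.8947 = 22.37 mg/L, and at the critical point k_r D_c = k_1 L, so D_c = (0.191/1.56) × 22.37 = 2.739 mg/L.
Minimum DO = C_s − D_c = 8.99 − 2.739 = 6.251 mg/L.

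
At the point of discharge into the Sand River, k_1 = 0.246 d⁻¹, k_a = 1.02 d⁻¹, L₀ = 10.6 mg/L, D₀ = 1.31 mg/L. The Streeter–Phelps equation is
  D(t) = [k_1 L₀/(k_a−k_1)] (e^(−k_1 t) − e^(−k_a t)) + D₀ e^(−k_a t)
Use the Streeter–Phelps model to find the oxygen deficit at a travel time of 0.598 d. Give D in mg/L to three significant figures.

k_1 L₀/(k_a−k_1) = 0.246×10.6/(1.02−0.246) = 2.608/0.7740 = 3.369 mg/L.
e^(−k_1 t) = e^(−0.246×0.5980) = 0.8632; e^(−k_a t) = e^(−1.02×0.5980) = 0.5434.
D = 3.369 × (0.8632 − 0.5434) + 1.31 × 0.5434 = 1.077 + 0.7118 = 1.789 mg/L.

D ≈ 1.79 mg/L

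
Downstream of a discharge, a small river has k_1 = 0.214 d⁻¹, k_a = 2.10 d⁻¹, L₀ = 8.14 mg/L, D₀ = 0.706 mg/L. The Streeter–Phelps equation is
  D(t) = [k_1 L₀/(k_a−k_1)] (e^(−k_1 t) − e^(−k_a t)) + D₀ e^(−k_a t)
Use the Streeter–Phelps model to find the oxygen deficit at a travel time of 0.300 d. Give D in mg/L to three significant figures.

D ≈ 0.750 mg/L

k_1 L₀/(k_a−k_1) = 0.214×8.14/(2.10−0.214) = 1.742/1.886 = 0.9236 mg/L.
e^(−k_1 t) = e^(−0.214×0.3000) = 0.9378; e^(−k_a t) = e^(−2.10×0.3000) = 0.5326.
D = 0.9236 × (0.9378 − 0.5326) + 0.706 × 0.5326 = 0.3743 + 0.3760 = 0.7503 mg/L.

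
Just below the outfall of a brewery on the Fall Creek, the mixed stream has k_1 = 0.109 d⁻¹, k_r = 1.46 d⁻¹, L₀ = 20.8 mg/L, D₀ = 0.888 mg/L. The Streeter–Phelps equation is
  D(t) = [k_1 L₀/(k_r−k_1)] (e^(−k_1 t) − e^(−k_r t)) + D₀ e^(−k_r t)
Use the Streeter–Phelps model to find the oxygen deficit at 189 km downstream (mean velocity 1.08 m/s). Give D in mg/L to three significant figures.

D ≈ 1.30 mg/L

Travel time t = x/v = 189 km / (1.08 m/s) = 189000 m / 1.08 m/s = 175000 s = 2.025 d.
k_1 L₀/(k_r−k_1) = 0.109×20.8/(1.46−0.109) = 2.267/1.351 = 1.678 mg/L.
e^(−k_1 t) = e^(−0.109×2.025) = 0.8019; e^(−k_r t) = e^(−1.46×2.025) = 0.05197.
D = 1.678 × (0.8019 − 0.05197) + 0.888 × 0.05197 = 1.259 + 0.04615 = 1.305 mg/L.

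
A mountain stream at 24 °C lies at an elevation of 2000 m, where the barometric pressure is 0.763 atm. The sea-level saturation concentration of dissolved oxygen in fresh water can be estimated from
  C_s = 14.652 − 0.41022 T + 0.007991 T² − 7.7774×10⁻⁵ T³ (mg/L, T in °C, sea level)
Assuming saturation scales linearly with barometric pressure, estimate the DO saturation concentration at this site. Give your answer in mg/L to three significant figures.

At sea level: C_s = 14.652 − 0.41022×24 + 0.007991×24² − 7.7774×10⁻⁵×24³ = 8.334 mg/L.
Pressure correction: C_s' = 8.334 × 0.763 = 6.359 mg/L.

C_s ≈ 6.36 mg/L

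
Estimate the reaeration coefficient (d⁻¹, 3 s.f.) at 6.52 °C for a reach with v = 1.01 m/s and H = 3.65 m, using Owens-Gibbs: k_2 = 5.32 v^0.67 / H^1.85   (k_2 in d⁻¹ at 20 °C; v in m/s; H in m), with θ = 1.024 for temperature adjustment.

k_2(20) = 5.32 × 1.01^0.67 / 3.65^1.85 = 5.32 × 1.007 / 10.97 = 0.4882 d⁻¹.
k_2(6.52) = 0.4882 × 1.024^(6.52−20) = 0.4882 × 0.7264 = 0.3546 d⁻¹.

k_2 ≈ 0.355 d⁻¹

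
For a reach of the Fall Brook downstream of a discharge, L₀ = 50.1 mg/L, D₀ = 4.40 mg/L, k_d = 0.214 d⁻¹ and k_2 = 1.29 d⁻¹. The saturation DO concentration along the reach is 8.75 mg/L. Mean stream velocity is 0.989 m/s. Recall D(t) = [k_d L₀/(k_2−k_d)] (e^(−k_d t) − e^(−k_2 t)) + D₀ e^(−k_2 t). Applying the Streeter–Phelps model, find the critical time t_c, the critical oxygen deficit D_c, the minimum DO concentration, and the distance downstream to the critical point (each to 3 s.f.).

t_c ≈ 1.13 d; D_c ≈ 6.53 mg/L; min DO ≈ 2.22 mg/L; x_c ≈ 96.4 km

At the critical point dD/dt = 0, so k_d L₀ e^(−k_d t) = k_2 D. Substituting D(t) from the Streeter–Phelps equation and solving for t gives
t_c = ln[(k_2/k_d)(1 − D₀(k_2−k_d)/(k_d L₀))] / (k_2−k_d).
Here k_2−k_d = 1.076 d⁻¹ and 1 − D₀(k_2−k_d)/(k_d L₀) = 1 − 4.40×1.076/(0.214×50.1) = 0.5584, so
t_c = ln(6.028 × 0.5584) / 1.076 = 1.214 / 1.076 = 1.128 d.
D_c = (k_d/k_2) L₀ e^(−k_d t_c) = (0.214/1.29) × 50.1 × e^(−0.214×1.128) = 0.1659 × 50.1 × 0.7855 = 6.529 mg/L.
Minimum DO = C_s − D_c = 8.75 − 6.529 = 2.221 mg/L.
x_c = v t_c = 0.989 m/s × 1.128 d × 86400 s/d = 96390 m ≈ 96.4 km.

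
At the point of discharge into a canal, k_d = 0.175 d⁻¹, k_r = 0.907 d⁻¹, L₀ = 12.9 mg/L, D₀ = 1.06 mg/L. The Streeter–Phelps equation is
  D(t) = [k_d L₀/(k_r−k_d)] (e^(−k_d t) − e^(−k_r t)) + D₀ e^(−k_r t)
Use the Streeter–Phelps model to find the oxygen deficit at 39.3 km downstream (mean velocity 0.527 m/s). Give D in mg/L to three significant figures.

D ≈ 1.73 mg/L

Travel time t = x/v = 39.3 km / (0.527 m/s) = 39300 m / 0.527 m/s = 74570 s = 0.8631 d.
k_d L₀/(k_r−k_d) = 0.175×12.9/(0.907−0.175) = 2.257/0.7320 = 3.084 mg/L.
e^(−k_d t) = e^(−0.175×0.8631) = 0.8598; e^(−k_r t) = e^(−0.907×0.8631) = 0.4571.
D = 3.084 × (0.8598 − 0.4571) + 1.06 × 0.4571 = 1.242 + 0.4845 = 1.726 mg/L.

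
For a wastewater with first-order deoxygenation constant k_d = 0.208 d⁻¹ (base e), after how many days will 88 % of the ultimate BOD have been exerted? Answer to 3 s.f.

t ≈ 10.2 d

y/L₀ = 1 − e^(−k_d t) = 0.88 ⇒ e^(−k_d t) = 0.120
t = −ln(0.120) / 0.208 = 2.120 / 0.208 = 10.19 d.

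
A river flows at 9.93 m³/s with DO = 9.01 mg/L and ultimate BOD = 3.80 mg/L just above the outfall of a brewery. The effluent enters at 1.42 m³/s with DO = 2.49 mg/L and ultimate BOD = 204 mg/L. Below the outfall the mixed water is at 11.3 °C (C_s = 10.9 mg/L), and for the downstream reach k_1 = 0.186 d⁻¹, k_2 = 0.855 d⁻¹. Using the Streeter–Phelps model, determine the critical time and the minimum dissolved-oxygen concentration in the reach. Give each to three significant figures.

Mixed DO = (9.93×9.01 + 1.42×2.49)/(9.93+1.42) = 93.01/11.35 = 8.194 mg/L.
Mixed L₀ = (9.93×3.80 + 1.42×204)/(11.35) = 327.4/11.35 = 28.85 mg/L.
Initial deficit D₀ = C_s − DO₀ = 10.9 − 8.194 = 2.706 mg/L.
t_c = (1/0.6690) ln[(0.855/0.186)(1 − 2.706×0.6690/(0.186×28.85))] = 1.495 × ln(3.046) = 1.665 d.
D_c = (0.186/0.855) × 28.85 × e^(−0.186×1.665) = 0.2175 × 28.85 × 0.7337 = 4.604 mg/L.
Minimum DO = 10.9 − 4.604 = 6.296 mg/L.

t_c ≈ 1.66 d; minimum DO ≈ 6.30 mg/L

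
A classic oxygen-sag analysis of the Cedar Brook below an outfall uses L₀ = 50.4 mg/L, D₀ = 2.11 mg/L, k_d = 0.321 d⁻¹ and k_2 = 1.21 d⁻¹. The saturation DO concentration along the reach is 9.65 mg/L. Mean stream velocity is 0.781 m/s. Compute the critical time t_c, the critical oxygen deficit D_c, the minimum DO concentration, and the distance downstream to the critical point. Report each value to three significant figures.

At the critical point dD/dt = 0, so k_d L₀ e^(−k_d t) = k_2 D. Substituting D(t) from the Streeter–Phelps equation and solving for t gives
t_c = ln[(k_2/k_d)(1 − D₀(k_2−k_d)/(k_d L₀))] / (k_2−k_d).
Here k_2−k_d = 0.8890 d⁻¹ and 1 − D₀(k_2−k_d)/(k_d L₀) = 1 − 2.11×0.8890/(0.321×50.4) = 0.8841, so
t_c = ln(3.769 × 0.8841) / 0.8890 = 1.204 / 0.8890 = 1.354 d.
L(t_c) = L₀ e^(−k_d t_c) = 50.4 × 0.6475 = 32.63 mg/L, and at the critical point k_2 D_c = k_d L, so D_c = (0.321/1.21) × 32.63 = 8.657 mg/L.
Minimum DO = C_s − D_c = 9.65 − 8.657 = 0.9925 mg/L.
x_c = v t_c = 0.781 m/s × 1.354 d × 86400 s/d = 91370 m ≈ 91.4 km.

t_c ≈ 1.35 d; D_c ≈ 8.66 mg/L; min DO ≈ 0.993 mg/L; x_c ≈ 91.4 km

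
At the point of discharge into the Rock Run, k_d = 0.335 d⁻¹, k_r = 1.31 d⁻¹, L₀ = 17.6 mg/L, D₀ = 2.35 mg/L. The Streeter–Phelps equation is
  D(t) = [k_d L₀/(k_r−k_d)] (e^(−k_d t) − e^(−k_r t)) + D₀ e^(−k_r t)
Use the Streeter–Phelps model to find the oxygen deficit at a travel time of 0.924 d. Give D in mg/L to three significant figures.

k_d L₀/(k_r−k_d) = 0.335×17.6/(1.31−0.335) = 5.896/0.9750 = 6.047 mg/L.
e^(−k_d t) = e^(−0.335×0.9240) = 0.7338; e^(−k_r t) = e^(−1.31×0.9240) = 0.2981.
D = 6.047 × (0.7338 − 0.2981) + 2.35 × 0.2981 = 2.635 + 0.7005 = 3.335 mg/L.

D ≈ 3.34 mg/L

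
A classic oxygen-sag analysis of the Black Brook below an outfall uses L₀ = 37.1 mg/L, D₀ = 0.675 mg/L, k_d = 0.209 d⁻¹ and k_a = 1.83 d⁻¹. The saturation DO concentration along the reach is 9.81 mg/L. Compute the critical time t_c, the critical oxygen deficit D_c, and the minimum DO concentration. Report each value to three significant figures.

At the critical point dD/dt = 0, so k_d L₀ e^(−k_d t) = k_a D. Substituting D(t) from the Streeter–Phelps equation and solving for t gives
t_c = ln[(k_a/k_d)(1 − D₀(k_a−k_d)/(k_d L₀))] / (k_a−k_d).
Here k_a−k_d = 1.621 d⁻¹ and 1 − D₀(k_a−k_d)/(k_d L₀) = 1 − 0.675×1.621/(0.209×37.1) = 0.8589, so
t_c = ln(8.756 × 0.8589) / 1.621 = 2.018 / 1.621 = 1.245 d.
L(t_c) = L₀ e^(−k_d t_c) = 37.1 × 0.7709 = 28.60 mg/L, and at the critical point k_a D_c = k_d L, so D_c = (0.209/1.83) × 28.60 = 3.267 mg/L.
Minimum DO = C_s − D_c = 9.81 − 3.267 = 6.543 mg/L.

t_c ≈ 1.24 d; D_c ≈ 3.27 mg/L; min DO ≈ 6.54 mg/L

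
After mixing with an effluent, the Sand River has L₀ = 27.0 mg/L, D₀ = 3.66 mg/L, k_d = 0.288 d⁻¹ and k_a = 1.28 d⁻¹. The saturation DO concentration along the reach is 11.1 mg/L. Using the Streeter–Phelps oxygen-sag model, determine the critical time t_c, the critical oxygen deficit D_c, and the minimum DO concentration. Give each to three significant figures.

t_c = [1/(k_a−k_d)] ln[(k_a/k_d)(1 − D₀(k_a−k_d)/(k_d L₀))]
= [1/(1.28−0.288)] ln[(1.28/0.288)(1 − 3.66×0.9920/(0.288×27.0))]
= (1/0.9920) ln[4.444 × 0.5331] = 1.008 × ln(2.369) = 1.008 × 0.8626 = 0.8695 d.
L(t_c) = L₀ e^(−k_d t_c) = 27.0 × 0.7785 = 21.02 mg/L, and at the critical point k_a D_c = k_d L, so D_c = (0.288/1.28) × 21.02 = 4.729 mg/L.
Minimum DO = C_s − D_c = 11.1 − 4.729 = 6.371 mg/L.

t_c ≈ 0.870 d; D_c ≈ 4.73 mg/L; min DO ≈ 6.37 mg/L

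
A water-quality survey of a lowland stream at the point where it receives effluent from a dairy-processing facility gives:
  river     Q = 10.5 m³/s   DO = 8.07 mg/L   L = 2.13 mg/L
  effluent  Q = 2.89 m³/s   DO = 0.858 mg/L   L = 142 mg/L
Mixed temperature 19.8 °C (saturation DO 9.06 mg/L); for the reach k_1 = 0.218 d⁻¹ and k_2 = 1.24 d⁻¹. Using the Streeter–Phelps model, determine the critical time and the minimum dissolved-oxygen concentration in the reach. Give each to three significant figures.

t_c ≈ 1.25 d; minimum DO ≈ 4.73 mg/L

Mixed DO = (10.5×8.07 + 2.89×0.858)/(10.5+2.89) = 87.21/13.39 = 6.513 mg/L.
Mixed L₀ = (10.5×2.13 + 2.89×142)/(13.39) = 432.7/13.39 = 32.32 mg/L.
Initial deficit D₀ = C_s − DO₀ = 9.06 − 6.513 = 2.547 mg/L.
t_c = (1/1.022) ln[(1.24/0.218)(1 − 2.547×1.022/(0.218×32.32))] = 0.9785 × ln(3.587) = 1.250 d.
D_c = (0.218/1.24) × 32.32 × e^(−0.218×1.250) = 0.1758 × 32.32 × 0.7615 = 4.327 mg/L.
Minimum DO = 9.06 − 4.327 = 4.733 mg/L.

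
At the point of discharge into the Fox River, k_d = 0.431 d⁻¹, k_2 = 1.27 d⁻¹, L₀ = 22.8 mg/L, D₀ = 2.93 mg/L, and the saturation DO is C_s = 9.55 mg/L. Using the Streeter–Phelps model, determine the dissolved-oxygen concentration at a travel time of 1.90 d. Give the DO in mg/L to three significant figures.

DO ≈ 5.17 mg/L

k_d L₀/(k_2−k_d) = 0.431×22.8/(1.27−0.431) = 9.827/0.8390 = 11.71 mg/L.
e^(−k_d t) = e^(−0.431×1.900) = 0.4409; e^(−k_2 t) = e^(−1.27×1.900) = 0.08955.
D = 11.71 × (0.4409 − 0.08955) + 2.93 × 0.08955 = 4.115 + 0.2624 = 4.378 mg/L.
DO = C_s − D = 9.55 − 4.378 = 5.172 mg/L.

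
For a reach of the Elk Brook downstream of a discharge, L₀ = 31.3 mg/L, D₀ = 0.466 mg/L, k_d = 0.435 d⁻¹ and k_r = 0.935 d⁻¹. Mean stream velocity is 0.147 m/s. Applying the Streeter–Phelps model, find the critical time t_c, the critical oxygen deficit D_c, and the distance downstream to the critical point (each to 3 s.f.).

t_c ≈ 1.50 d; D_c ≈ 7.60 mg/L; x_c ≈ 19.0 km

With k_r/k_d = 2.149 and 1 − D₀(k_r−k_d)/(k_d L₀) = 0.9829,
t_c = ln(2.149 × 0.9829) / (0.935 − 0.435) = ln(2.113) / 0.5000 = 0.7479/0.5000 = 1.496 d.
L(t_c) = L₀ e^(−k_d t_c) = 31.3 × 0.5217 = 16.33 mg/L, and at the critical point k_r D_c = k_d L, so D_c = (0.435/0.935) × 16.33 = 7.597 mg/L.
x_c = v t_c = 0.147 m/s × 1.496 d × 86400 s/d = 19000 m ≈ 19.0 km.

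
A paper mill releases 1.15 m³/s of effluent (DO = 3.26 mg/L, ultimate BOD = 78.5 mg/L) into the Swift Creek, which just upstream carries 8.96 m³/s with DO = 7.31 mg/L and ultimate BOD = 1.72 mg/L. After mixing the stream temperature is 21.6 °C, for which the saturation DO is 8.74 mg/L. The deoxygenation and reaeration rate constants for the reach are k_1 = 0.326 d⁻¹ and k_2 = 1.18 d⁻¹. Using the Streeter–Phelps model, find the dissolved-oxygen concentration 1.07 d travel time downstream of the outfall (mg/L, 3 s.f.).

DO ≈ 6.52 mg/L

Mixed DO = (8.96×7.31 + 1.15×3.26)/(8.96+1.15) = 69.25/10.11 = 6.849 mg/L.
Mixed L₀ = (8.96×1.72 + 1.15×78.5)/(10.11) = 105.7/10.11 = 10.45 mg/L.
Initial deficit D₀ = C_s − DO₀ = 8.74 − 6.849 = 1.891 mg/L.
D(1.07) = [0.326×10.45/(1.18−0.326)](e^(−0.326×1.07) − e^(−1.18×1.07)) + 1.891 e^(−1.18×1.07)
= 3.990 × (0.7055 − 0.2829) + 1.891 × 0.2829 = 2.221 mg/L.
DO = 8.74 − 2.221 = 6.519 mg/L.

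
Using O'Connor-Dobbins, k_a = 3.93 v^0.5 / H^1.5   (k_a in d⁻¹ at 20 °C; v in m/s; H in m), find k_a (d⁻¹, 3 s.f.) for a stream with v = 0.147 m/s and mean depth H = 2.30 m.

k_a = 3.93 × 0.147^0.5 / 2.30^1.5 = 3.93 × 0.3834 / 3.488 = 0.4320 d⁻¹.

k_a ≈ 0.432 d⁻¹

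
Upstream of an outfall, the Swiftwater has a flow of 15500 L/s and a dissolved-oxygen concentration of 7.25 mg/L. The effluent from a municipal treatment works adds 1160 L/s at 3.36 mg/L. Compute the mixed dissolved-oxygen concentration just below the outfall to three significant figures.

6.98 mg/L

Flow-weighted mixing: C = (Q_r C_r + Q_w C_w)/(Q_r + Q_w)
= (15500×7.25 + 1160×3.36)/(15500 + 1160) = 116300/16660 = 6.979 mg/L.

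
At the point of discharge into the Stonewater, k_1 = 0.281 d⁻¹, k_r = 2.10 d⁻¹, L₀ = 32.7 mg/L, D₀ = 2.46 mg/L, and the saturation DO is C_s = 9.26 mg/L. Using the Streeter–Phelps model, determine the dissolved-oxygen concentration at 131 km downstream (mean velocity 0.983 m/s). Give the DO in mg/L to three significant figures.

DO ≈ 6.09 mg/L

Travel time t = x/v = 131 km / (0.983 m/s) = 131000 m / 0.983 m/s = 133300 s = 1.542 d.
k_1 L₀/(k_r−k_1) = 0.281×32.7/(2.10−0.281) = 9.189/1.819 = 5.052 mg/L.
e^(−k_1 t) = e^(−0.281×1.542) = 0.6483; e^(−k_r t) = e^(−2.10×1.542) = 0.03920.
D = 5.052 × (0.6483 − 0.03920) + 2.46 × 0.03920 = 3.077 + 0.09643 = 3.173 mg/L.
DO = C_s − D = 9.26 − 3.173 = 6.087 mg/L.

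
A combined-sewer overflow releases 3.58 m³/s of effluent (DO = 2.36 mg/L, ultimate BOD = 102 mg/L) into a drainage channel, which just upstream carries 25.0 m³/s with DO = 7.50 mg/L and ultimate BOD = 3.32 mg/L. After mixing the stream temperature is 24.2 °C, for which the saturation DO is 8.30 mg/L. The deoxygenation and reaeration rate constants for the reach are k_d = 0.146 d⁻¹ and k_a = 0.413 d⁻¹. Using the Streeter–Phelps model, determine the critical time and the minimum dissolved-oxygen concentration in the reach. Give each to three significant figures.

t_c ≈ 3.20 d; minimum DO ≈ 4.83 mg/L

Mixed DO = (25.0×7.50 + 3.58×2.36)/(25.0+3.58) = 195.9/28.58 = 6.856 mg/L.
Mixed L₀ = (25.0×3.32 + 3.58×102)/(28.58) = 448.2/28.58 = 15.68 mg/L.
Initial deficit D₀ = C_s − DO₀ = 8.30 − 6.856 = 1.444 mg/L.
t_c = (1/0.2670) ln[(0.413/0.146)(1 − 1.444×0.2670/(0.146×15.68))] = 3.745 × ln(2.352) = 3.204 d.
D_c = (0.146/0.413) × 15.68 × e^(−0.146×3.204) = 0.3535 × 15.68 × 0.6264 = 3.472 mg/L.
Minimum DO = 8.30 − 3.472 = 4.828 mg/L.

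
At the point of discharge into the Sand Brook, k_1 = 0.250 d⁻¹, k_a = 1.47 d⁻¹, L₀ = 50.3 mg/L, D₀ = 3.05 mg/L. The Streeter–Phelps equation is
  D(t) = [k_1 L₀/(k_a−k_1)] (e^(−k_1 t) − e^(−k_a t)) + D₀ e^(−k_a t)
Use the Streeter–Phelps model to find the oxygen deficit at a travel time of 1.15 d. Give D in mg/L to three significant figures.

k_1 L₀/(k_a−k_1) = 0.250×50.3/(1.47−0.250) = 12.57/1.220 = 10.31 mg/L.
e^(−k_1 t) = e^(−0.250×1.150) = 0.7501; e^(−k_a t) = e^(−1.47×1.150) = 0.1844.
D = 10.31 × (0.7501 − 0.1844) + 3.05 × 0.1844 = 5.831 + 0.5625 = 6.393 mg/L.

D ≈ 6.39 mg/L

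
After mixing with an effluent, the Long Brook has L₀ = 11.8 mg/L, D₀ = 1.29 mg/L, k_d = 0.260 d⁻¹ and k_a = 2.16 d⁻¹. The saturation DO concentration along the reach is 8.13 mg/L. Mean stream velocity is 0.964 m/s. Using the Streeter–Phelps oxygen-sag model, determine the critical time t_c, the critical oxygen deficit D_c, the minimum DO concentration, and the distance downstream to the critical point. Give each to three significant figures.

With k_a/k_d = 8.308 and 1 − D₀(k_a−k_d)/(k_d L₀) = 0.2011,
t_c = ln(8.308 × 0.2011) / (2.16 − 0.260) = ln(1.671) / 1.900 = 0.5133/1.900 = 0.2701 d.
L(t_c) = L₀ e^(−k_d t_c) = 11.8 × 0.9322 = 11.00 mg/L, and at the critical point k_a D_c = k_d L, so D_c = (0.260/2.16) × 11.00 = 1.324 mg/L.
Minimum DO = C_s − D_c = 8.13 − 1.324 = 6.806 mg/L.
x_c = v t_c = 0.964 m/s × 0.2701 d × 86400 s/d = 22500 m ≈ 22.5 km.

t_c ≈ 0.270 d; D_c ≈ 1.32 mg/L; min DO ≈ 6.81 mg/L; x_c ≈ 22.5 km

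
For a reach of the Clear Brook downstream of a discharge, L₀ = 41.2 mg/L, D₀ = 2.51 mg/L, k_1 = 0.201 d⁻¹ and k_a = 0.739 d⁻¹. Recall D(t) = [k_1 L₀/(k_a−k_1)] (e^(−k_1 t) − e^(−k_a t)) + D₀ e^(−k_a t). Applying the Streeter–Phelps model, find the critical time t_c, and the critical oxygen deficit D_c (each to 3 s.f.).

t_c ≈ 2.09 d; D_c ≈ 7.36 mg/L

t_c = [1/(k_a−k_1)] ln[(k_a/k_1)(1 − D₀(k_a−k_1)/(k_1 L₀))]
= [1/(0.739−0.201)] ln[(0.739/0.201)(1 − 2.51×0.5380/(0.201×41.2))]
= (1/0.5380) ln[3.677 × 0.8369] = 1.859 × ln(3.077) = 1.859 × 1.124 = 2.089 d.
D_c = (k_1/k_a) L₀ e^(−k_1 t_c) = (0.201/0.739) × 41.2 × e^(−0.201×2.089) = 0.2720 × 41.2 × 0.6571 = 7.363 mg/L.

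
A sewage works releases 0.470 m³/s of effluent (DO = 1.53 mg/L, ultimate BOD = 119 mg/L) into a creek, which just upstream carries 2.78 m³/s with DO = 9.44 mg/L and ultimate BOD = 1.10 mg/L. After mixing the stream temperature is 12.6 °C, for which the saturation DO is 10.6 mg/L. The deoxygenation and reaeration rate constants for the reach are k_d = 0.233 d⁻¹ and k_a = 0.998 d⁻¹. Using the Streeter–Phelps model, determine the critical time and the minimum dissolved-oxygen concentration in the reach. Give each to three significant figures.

t_c ≈ 1.20 d; minimum DO ≈ 7.39 mg/L

Mixed DO = (2.78×9.44 + 0.470×1.53)/(2.78+0.470) = 26.96/3.250 = 8.296 mg/L.
Mixed L₀ = (2.78×1.10 + 0.470×119)/(3.250) = 58.99/3.250 = 18.15 mg/L.
Initial deficit D₀ = C_s − DO₀ = 10.6 − 8.296 = 2.304 mg/L.
t_c = (1/0.7650) ln[(0.998/0.233)(1 − 2.304×0.7650/(0.233×18.15))] = 1.307 × ln(2.498) = 1.197 d.
D_c = (0.233/0.998) × 18.15 × e^(−0.233×1.197) = 0.2335 × 18.15 × 0.7567 = 3.206 mg/L.
Minimum DO = 10.6 − 3.206 = 7.394 mg/L.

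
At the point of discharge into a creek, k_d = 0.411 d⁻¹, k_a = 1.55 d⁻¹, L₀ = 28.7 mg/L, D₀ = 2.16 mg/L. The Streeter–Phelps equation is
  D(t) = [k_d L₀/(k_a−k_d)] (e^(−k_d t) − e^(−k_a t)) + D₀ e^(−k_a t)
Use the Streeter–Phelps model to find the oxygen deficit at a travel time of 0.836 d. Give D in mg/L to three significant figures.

D ≈ 5.10 mg/L

k_d L₀/(k_a−k_d) = 0.411×28.7/(1.55−0.411) = 11.80/1.139 = 10.36 mg/L.
e^(−k_d t) = e^(−0.411×0.8360) = 0.7092; e^(−k_a t) = e^(−1.55×0.8360) = 0.2737.
D = 10.36 × (0.7092 − 0.2737) + 2.16 × 0.2737 = 4.510 + 0.5911 = 5.102 mg/L.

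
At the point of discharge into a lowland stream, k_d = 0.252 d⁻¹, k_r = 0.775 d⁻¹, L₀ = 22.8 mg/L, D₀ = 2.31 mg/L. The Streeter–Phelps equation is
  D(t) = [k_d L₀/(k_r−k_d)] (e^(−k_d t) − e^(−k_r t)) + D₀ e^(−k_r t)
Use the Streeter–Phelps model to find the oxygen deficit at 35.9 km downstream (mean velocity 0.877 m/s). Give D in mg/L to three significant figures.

D ≈ 3.74 mg/L

Travel time t = x/v = 35.9 km / (0.877 m/s) = 35900 m / 0.877 m/s = 40940 s = 0.4738 d.
k_d L₀/(k_r−k_d) = 0.252×22.8/(0.775−0.252) = 5.746/0.5230 = 10.99 mg/L.
e^(−k_d t) = e^(−0.252×0.4738) = 0.8875; e^(−k_r t) = e^(−0.775×0.4738) = 0.6927.
D = 10.99 × (0.8875 − 0.6927) + 2.31 × 0.6927 = 2.140 + 1.600 = 3.740 mg/L.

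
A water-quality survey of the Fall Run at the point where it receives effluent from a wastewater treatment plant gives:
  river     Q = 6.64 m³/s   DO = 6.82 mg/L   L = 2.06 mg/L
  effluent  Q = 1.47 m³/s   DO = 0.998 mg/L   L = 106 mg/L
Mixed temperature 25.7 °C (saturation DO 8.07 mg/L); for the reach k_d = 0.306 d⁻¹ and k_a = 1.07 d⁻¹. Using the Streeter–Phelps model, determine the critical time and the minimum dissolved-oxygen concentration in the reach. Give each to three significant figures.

Mixed DO = (6.64×6.82 + 1.47×0.998)/(6.64+1.47) = 46.75/8.110 = 5.765 mg/L.
Mixed L₀ = (6.64×2.06 + 1.47×106)/(8.110) = 169.5/8.110 = 20.90 mg/L.
Initial deficit D₀ = C_s − DO₀ = 8.07 − 5.765 = 2.305 mg/L.
t_c = (1/0.7640) ln[(1.07/0.306)(1 − 2.305×0.7640/(0.306×20.90))] = 1.309 × ln(2.534) = 1.217 d.
D_c = (0.306/1.07) × 20.90 × e^(−0.306×1.217) = 0.2860 × 20.90 × 0.6891 = 4.119 mg/L.
Minimum DO = 8.07 − 4.119 = 3.951 mg/L.

t_c ≈ 1.22 d; minimum DO ≈ 3.95 mg/L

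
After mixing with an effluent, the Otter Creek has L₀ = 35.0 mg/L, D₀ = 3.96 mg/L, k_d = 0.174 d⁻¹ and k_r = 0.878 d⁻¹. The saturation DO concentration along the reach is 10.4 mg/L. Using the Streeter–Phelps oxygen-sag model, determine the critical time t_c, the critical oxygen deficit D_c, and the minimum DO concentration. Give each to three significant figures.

t_c ≈ 1.43 d; D_c ≈ 5.41 mg/L; min DO ≈ 4.99 mg/L

With k_r/k_d = 5.046 and 1 − D₀(k_r−k_d)/(k_d L₀) = 0.5422,
t_c = ln(5.046 × 0.5422) / (0.878 − 0.174) = ln(2.736) / 0.7040 = 1.007/0.7040 = 1.430 d.
D_c = (k_d/k_r) L₀ e^(−k_d t_c) = (0.174/0.878) × 35.0 × e^(−0.174×1.430) = 0.1982 × 35.0 × 0.7798 = 5.409 mg/L.
Minimum DO = C_s − D_c = 10.4 − 5.409 = 4.991 mg/L.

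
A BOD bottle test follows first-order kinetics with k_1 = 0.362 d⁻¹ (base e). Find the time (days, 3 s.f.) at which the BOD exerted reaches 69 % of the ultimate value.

y/L₀ = 1 − e^(−k_1 t) = 0.69 ⇒ e^(−k_1 t) = 0.310
t = −ln(0.310) / 0.362 = 1.171 / 0.362 = 3.235 d.

t ≈ 3.24 d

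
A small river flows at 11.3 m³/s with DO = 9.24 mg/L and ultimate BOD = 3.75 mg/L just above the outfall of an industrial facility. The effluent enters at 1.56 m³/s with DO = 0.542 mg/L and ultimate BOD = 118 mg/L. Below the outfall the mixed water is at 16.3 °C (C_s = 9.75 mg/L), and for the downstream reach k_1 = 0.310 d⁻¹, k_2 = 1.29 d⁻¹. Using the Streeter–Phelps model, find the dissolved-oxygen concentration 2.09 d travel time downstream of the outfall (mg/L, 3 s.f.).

Mixed DO = (11.3×9.24 + 1.56×0.542)/(11.3+1.56) = 105.3/12.86 = 8.185 mg/L.
Mixed L₀ = (11.3×3.75 + 1.56×118)/(12.86) = 226.5/12.86 = 17.61 mg/L.
Initial deficit D₀ = C_s − DO₀ = 9.75 − 8.185 = 1.565 mg/L.
D(2.09) = [0.310×17.61/(1.29−0.310)](e^(−0.310×2.09) − e^(−1.29×2.09)) + 1.565 e^(−1.29×2.09)
= 5.570 × (0.5231 − 0.06747) + 1.565 × 0.06747 = 2.644 mg/L.
DO = 9.75 − 2.644 = 7.106 mg/L.

DO ≈ 7.11 mg/L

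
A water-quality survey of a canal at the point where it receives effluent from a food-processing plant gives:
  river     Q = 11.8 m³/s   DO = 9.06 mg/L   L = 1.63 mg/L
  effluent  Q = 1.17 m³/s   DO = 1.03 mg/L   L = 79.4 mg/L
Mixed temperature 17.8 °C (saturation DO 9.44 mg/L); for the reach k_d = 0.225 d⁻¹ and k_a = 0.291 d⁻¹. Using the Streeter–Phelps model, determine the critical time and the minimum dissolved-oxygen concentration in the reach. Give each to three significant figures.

t_c ≈ 3.32 d; minimum DO ≈ 6.27 mg/L

Mixed DO = (11.8×9.06 + 1.17×1.03)/(11.8+1.17) = 108.1/12.97 = 8.336 mg/L.
Mixed L₀ = (11.8×1.63 + 1.17×79.4)/(12.97) = 112.1/12.97 = 8.645 mg/L.
Initial deficit D₀ = C_s − DO₀ = 9.44 − 8.336 = 1.104 mg/L.
t_c = (1/0.06600) ln[(0.291/0.225)(1 − 1.104×0.06600/(0.225×8.645))] = 15.15 × ln(1.245) = 3.319 d.
D_c = (0.225/0.291) × 8.645 × e^(−0.225×3.319) = 0.7732 × 8.645 × 0.4739 = 3.168 mg/L.
Minimum DO = 9.44 − 3.168 = 6.272 mg/L.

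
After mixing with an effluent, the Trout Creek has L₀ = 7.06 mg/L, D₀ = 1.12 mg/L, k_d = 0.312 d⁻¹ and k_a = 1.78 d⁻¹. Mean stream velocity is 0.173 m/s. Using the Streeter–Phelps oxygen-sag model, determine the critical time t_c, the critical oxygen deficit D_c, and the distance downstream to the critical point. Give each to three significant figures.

t_c ≈ 0.252 d; D_c ≈ 1.14 mg/L; x_c ≈ 3.76 km

With k_a/k_d = 5.705 and 1 − D₀(k_a−k_d)/(k_d L₀) = 0.2536,
t_c = ln(5.705 × 0.2536) / (1.78 − 0.312) = ln(1.447) / 1.468 = 0.3693/1.468 = 0.2516 d.
D_c = (k_d/k_a) L₀ e^(−k_d t_c) = (0.312/1.78) × 7.06 × e^(−0.312×0.2516) = 0.1753 × 7.06 × 0.9245 = 1.144 mg/L.
x_c = v t_c = 0.173 m/s × 0.2516 d × 86400 s/d = 3760 m ≈ 3.76 km.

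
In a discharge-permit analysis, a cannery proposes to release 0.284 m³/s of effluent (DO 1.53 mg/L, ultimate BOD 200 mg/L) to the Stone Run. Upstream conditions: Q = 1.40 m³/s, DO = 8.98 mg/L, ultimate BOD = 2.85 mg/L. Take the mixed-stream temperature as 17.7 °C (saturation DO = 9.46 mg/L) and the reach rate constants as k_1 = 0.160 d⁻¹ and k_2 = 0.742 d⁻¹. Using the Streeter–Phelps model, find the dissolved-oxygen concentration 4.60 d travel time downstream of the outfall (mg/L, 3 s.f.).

Mixed DO = (1.40×8.98 + 0.284×1.53)/(1.40+0.284) = 13.01/1.684 = 7.724 mg/L.
Mixed L₀ = (1.40×2.85 + 0.284×200)/(1.684) = 60.79/1.684 = 36.10 mg/L.
Initial deficit D₀ = C_s − DO₀ = 9.46 − 7.724 = 1.736 mg/L.
D(4.60) = [0.160×36.10/(0.742−0.160)](e^(−0.160×4.60) − e^(−0.742×4.60)) + 1.736 e^(−0.742×4.60)
= 9.924 × (0.4790 − 0.03294) + 1.736 × 0.03294 = 4.484 mg/L.
DO = 9.46 − 4.484 = 4.976 mg/L.

DO ≈ 4.98 mg/L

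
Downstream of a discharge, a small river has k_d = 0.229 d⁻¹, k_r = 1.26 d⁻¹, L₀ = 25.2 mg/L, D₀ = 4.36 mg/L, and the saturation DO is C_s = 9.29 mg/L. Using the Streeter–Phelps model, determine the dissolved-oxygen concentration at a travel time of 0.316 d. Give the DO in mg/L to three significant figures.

DO ≈ 4.91 mg/L

k_d L₀/(k_r−k_d) = 0.229×25.2/(1.26−0.229) = 5.771/1.031 = 5.597 mg/L.
e^(−k_d t) = e^(−0.229×0.3160) = 0.9302; e^(−k_r t) = e^(−1.26×0.3160) = 0.6716.
D = 5.597 × (0.9302 − 0.6716) + 4.36 × 0.6716 = 1.448 + 2.928 = 4.376 mg/L.
DO = C_s − D = 9.29 − 4.376 = 4.914 mg/L.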